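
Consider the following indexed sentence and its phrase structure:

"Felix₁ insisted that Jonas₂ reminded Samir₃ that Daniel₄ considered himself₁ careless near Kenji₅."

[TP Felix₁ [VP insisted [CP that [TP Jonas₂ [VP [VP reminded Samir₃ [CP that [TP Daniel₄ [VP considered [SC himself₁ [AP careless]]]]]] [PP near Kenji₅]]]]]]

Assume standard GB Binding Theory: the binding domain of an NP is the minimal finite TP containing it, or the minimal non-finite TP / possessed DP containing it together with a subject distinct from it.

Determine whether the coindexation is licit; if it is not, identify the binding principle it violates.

The two coindexed NPs are *Felix₁* and *himself₁*.
*himself₁* is an anaphor. Principle A requires it to be bound within its binding domain — the embedded TP, whose subject is Daniel₄.
Within that domain it is c-commanded by *Daniel₄*, which does not share its index.
*Felix₁* does c-command the anaphor, but from outside its binding domain.
The anaphor is unbound in its domain → Principle A violation.

Principle A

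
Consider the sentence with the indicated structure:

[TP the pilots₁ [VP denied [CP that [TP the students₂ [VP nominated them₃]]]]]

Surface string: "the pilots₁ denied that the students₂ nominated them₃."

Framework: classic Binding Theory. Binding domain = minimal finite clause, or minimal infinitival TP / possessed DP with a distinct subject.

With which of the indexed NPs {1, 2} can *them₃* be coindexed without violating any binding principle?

{1}

*them* is a pronoun, so Principle B applies: it must be free in its binding domain.
Binding domain of *them₃*: the embedded TP, whose subject is the students₂.
*the pilots₁* c-commands the pronoun but from outside its binding domain, and is not c-commanded by it → coindexation permitted.
*the students₂* c-commands the pronoun within its binding domain → coindexation would violate Principle B.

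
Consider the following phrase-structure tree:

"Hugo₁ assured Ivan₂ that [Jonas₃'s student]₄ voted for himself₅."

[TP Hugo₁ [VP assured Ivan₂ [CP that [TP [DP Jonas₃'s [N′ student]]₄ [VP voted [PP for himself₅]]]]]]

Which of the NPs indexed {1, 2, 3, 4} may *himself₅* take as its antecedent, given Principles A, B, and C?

{4}

*himself* is an anaphor, so Principle A applies: it must be bound in its binding domain.
Binding domain of *himself₅*: the embedded TP, whose subject is [Jonas₃'s student]₄.
*Hugo₁* c-commands the anaphor but is outside its binding domain → cannot satisfy Principle A.
*Ivan₂* c-commands the anaphor but is outside its binding domain → cannot satisfy Principle A.
*Jonas₃* does not c-command the anaphor → cannot bind it.
*[Jonas₃'s student]₄* c-commands the anaphor within its binding domain → licit binder.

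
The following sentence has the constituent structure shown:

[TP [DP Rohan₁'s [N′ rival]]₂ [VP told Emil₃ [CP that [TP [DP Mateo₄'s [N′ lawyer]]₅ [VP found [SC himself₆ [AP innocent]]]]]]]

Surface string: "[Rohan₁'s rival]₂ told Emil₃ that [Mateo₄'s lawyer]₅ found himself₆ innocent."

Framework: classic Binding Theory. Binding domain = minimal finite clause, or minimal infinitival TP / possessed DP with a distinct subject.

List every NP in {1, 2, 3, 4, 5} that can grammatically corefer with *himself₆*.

{5}

*himself* is an anaphor, so Principle A applies: it must be bound in its binding domain.
Binding domain of *himself₆*: the embedded TP, whose subject is [Mateo₄'s lawyer]₅.
*Rohan₁* does not c-command the anaphor → cannot bind it.
*[Rohan₁'s rival]₂* c-commands the anaphor but is outside its binding domain → cannot satisfy Principle A.
*Emil₃* c-commands the anaphor but is outside its binding domain → cannot satisfy Principle A.
*Mateo₄* does not c-command the anaphor → cannot bind it.
*[Mateo₄'s lawyer]₅* c-commands the anaphor within its binding domain → licit binder.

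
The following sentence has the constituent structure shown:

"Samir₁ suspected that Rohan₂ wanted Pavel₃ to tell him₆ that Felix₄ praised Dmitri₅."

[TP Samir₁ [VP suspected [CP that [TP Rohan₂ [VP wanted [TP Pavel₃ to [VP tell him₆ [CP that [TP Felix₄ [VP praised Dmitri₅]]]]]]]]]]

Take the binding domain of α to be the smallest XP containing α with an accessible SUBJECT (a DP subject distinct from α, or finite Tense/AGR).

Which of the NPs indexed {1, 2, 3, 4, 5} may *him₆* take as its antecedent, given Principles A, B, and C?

*him* is a pronoun, so Principle B applies: it must be free in its binding domain.
Binding domain of *him₆*: the embedded TP, whose subject is Pavel₃.
*Samir₁* c-commands the pronoun but from outside its binding domain, and is not c-commanded by it → coindexation permitted.
*Rohan₂* c-commands the pronoun but from outside its binding domain, and is not c-commanded by it → coindexation permitted.
*Pavel₃* c-commands the pronoun within its binding domain → coindexation would violate Principle B.
*Felix₄*: the pronoun c-commands this R-expression → coindexation would violate Principle C on *Felix₄*.
*Dmitri₅*: the pronoun c-commands this R-expression → coindexation would violate Principle C on *Dmitri₅*.

{1, 2}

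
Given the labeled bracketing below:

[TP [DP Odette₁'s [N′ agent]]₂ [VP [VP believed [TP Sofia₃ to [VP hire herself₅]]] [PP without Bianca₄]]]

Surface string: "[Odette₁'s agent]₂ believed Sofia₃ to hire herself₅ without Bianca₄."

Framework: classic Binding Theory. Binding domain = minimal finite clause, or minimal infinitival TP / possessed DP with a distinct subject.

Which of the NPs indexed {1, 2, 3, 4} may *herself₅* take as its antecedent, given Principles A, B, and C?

{3}

*herself* is an anaphor, so Principle A applies: it must be bound in its binding domain.
Binding domain of *herself₅*: the embedded TP, whose subject is Sofia₃.
*Odette₁* does not c-command the anaphor → cannot bind it.
*[Odette₁'s agent]₂* c-commands the anaphor but is outside its binding domain → cannot satisfy Principle A.
*Sofia₃* c-commands the anaphor within its binding domain → licit binder.
*Bianca₄* does not c-command the anaphor → cannot bind it.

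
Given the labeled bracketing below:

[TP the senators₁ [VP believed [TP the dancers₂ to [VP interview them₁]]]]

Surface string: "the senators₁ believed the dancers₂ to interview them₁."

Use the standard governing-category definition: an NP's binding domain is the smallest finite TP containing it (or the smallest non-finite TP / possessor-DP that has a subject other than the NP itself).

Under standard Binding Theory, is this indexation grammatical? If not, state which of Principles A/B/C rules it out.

grammatical

The two coindexed NPs are *the senators₁* and *them₁*.
*them₁* is a pronoun; its binding domain is the embedded TP, whose subject is the dancers₂. Within that domain it is c-commanded only by *the dancers₂*, which carries a different index — the pronoun is free locally, so Principle B holds.
*the senators₁* is an R-expression; *them₁* does not c-command it, and no other NP shares its index, so Principle C is satisfied.
All principles are respected.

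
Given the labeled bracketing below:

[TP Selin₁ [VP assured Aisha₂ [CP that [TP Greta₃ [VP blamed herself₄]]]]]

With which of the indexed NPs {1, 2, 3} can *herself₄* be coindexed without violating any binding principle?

{3}

*herself* is an anaphor, so Principle A applies: it must be bound in its binding domain.
Binding domain of *herself₄*: the embedded TP, whose subject is Greta₃.
*Selin₁* c-commands the anaphor but is outside its binding domain → cannot satisfy Principle A.
*Aisha₂* c-commands the anaphor but is outside its binding domain → cannot satisfy Principle A.
*Greta₃* c-commands the anaphor within its binding domain → licit binder.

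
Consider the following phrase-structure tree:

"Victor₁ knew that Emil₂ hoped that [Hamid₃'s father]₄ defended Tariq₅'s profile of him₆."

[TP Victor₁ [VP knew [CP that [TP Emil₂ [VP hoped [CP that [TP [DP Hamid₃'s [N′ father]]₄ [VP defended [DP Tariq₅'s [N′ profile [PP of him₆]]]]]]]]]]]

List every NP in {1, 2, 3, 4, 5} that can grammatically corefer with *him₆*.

*him* is a pronoun, so Principle B applies: it must be free in its binding domain.
Binding domain of *him₆*: the possessed DP, whose subject is Tariq₅.
*Victor₁* c-commands the pronoun but from outside its binding domain, and is not c-commanded by it → coindexation permitted.
*Emil₂* c-commands the pronoun but from outside its binding domain, and is not c-commanded by it → coindexation permitted.
*Hamid₃* and the pronoun do not c-command one another → neither Principle B nor Principle C is at stake; coindexation permitted.
*[Hamid₃'s father]₄* c-commands the pronoun but from outside its binding domain, and is not c-commanded by it → coindexation permitted.
*Tariq₅* c-commands the pronoun within its binding domain → coindexation would violate Principle B.

{1, 2, 3, 4}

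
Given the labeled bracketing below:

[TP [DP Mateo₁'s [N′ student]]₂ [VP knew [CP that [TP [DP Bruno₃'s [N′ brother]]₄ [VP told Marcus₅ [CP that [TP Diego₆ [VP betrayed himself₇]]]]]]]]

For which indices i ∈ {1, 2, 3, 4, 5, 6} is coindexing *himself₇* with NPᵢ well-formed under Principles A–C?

{6}

*himself* is an anaphor, so Principle A applies: it must be bound in its binding domain.
Binding domain of *himself₇*: the embedded TP, whose subject is Diego₆.
*Mateo₁* does not c-command the anaphor → cannot bind it.
*[Mateo₁'s student]₂* c-commands the anaphor but is outside its binding domain → cannot satisfy Principle A.
*Bruno₃* does not c-command the anaphor → cannot bind it.
*[Bruno₃'s brother]₄* c-commands the anaphor but is outside its binding domain → cannot satisfy Principle A.
*Marcus₅* c-commands the anaphor but is outside its binding domain → cannot satisfy Principle A.
*Diego₆* c-commands the anaphor within its binding domain → licit binder.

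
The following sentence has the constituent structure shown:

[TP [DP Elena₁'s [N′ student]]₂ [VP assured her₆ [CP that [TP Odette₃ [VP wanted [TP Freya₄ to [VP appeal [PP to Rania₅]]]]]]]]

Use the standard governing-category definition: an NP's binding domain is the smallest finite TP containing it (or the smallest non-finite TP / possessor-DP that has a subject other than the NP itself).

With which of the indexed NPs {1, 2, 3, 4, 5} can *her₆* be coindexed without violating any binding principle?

{1}

*her* is a pronoun, so Principle B applies: it must be free in its binding domain.
Binding domain of *her₆*: the matrix TP, whose subject is [Elena₁'s student]₂.
*Elena₁* and the pronoun do not c-command one another → neither Principle B nor Principle C is at stake; coindexation permitted.
*[Elena₁'s student]₂* c-commands the pronoun within its binding domain → coindexation would violate Principle B.
*Odette₃*: the pronoun c-commands this R-expression → coindexation would violate Principle C on *Odette₃*.
*Freya₄*: the pronoun c-commands this R-expression → coindexation would violate Principle C on *Freya₄*.
*Rania₅*: the pronoun c-commands this R-expression → coindexation would violate Principle C on *Rania₅*.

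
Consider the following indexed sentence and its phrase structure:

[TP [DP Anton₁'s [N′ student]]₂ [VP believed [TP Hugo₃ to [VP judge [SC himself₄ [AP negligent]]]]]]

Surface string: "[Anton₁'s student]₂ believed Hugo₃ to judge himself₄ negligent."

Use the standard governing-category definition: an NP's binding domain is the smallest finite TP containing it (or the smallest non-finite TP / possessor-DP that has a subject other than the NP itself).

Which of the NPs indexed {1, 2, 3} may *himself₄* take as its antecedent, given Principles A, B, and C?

{3}

*himself* is an anaphor, so Principle A applies: it must be bound in its binding domain.
Binding domain of *himself₄*: the embedded TP, whose subject is Hugo₃.
*Anton₁* does not c-command the anaphor → cannot bind it.
*[Anton₁'s student]₂* c-commands the anaphor but is outside its binding domain → cannot satisfy Principle A.
*Hugo₃* c-commands the anaphor within its binding domain → licit binder.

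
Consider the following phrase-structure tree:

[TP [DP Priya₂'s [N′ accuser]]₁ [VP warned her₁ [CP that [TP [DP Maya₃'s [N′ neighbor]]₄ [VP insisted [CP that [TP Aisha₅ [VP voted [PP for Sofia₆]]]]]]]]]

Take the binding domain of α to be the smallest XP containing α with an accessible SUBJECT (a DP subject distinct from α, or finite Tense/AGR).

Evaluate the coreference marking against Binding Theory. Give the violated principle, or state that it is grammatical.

The two coindexed NPs are *[Priya₂'s accuser]₁* and *her₁*.
*her₁* is a pronoun. Its binding domain is the matrix TP, whose subject is [Priya₂'s accuser]₁.
*[Priya₂'s accuser]₁* c-commands it within that domain and carries the same index.
The pronoun is locally bound → Principle B violation.

Principle B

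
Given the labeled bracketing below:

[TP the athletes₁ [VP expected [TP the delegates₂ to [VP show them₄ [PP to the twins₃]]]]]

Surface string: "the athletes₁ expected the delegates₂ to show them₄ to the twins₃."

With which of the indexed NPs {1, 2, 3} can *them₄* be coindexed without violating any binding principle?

{1}

*them* is a pronoun, so Principle B applies: it must be free in its binding domain.
Binding domain of *them₄*: the embedded TP, whose subject is the delegates₂.
*the athletes₁* c-commands the pronoun but from outside its binding domain, and is not c-commanded by it → coindexation permitted.
*the delegates₂* c-commands the pronoun within its binding domain → coindexation would violate Principle B.
*the twins₃*: the pronoun c-commands this R-expression → coindexation would violate Principle C on *the twins₃*.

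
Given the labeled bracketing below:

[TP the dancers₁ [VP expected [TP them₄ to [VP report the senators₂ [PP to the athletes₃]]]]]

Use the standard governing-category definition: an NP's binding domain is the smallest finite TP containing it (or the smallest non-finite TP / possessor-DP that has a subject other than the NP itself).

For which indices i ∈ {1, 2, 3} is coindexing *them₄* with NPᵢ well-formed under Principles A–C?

*them* is a pronoun, so Principle B applies: it must be free in its binding domain.
Binding domain of *them₄*: the matrix TP, whose subject is the dancers₁.
*the dancers₁* c-commands the pronoun within its binding domain → coindexation would violate Principle B.
*the senators₂*: the pronoun c-commands this R-expression → coindexation would violate Principle C on *the senators₂*.
*the athletes₃*: the pronoun c-commands this R-expression → coindexation would violate Principle C on *the athletes₃*.

none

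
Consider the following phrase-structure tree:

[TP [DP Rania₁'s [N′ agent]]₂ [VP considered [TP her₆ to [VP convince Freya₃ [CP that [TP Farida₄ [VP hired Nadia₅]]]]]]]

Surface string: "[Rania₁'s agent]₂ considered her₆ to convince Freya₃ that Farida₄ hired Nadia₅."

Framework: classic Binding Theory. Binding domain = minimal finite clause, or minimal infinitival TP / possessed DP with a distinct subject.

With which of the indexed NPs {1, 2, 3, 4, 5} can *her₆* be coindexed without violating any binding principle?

{1}

*her* is a pronoun, so Principle B applies: it must be free in its binding domain.
Binding domain of *her₆*: the matrix TP, whose subject is [Rania₁'s agent]₂.
*Rania₁* and the pronoun do not c-command one another → neither Principle B nor Principle C is at stake; coindexation permitted.
*[Rania₁'s agent]₂* c-commands the pronoun within its binding domain → coindexation would violate Principle B.
*Freya₃*: the pronoun c-commands this R-expression → coindexation would violate Principle C on *Freya₃*.
*Farida₄*: the pronoun c-commands this R-expression → coindexation would violate Principle C on *Farida₄*.
*Nadia₅*: the pronoun c-commands this R-expression → coindexation would violate Principle C on *Nadia₅*.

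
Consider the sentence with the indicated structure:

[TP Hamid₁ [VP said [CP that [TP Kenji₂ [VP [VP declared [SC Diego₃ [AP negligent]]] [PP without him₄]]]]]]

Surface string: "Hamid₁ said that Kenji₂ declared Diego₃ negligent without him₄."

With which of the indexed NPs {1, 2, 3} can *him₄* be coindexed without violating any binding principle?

{1, 3}

*him* is a pronoun, so Principle B applies: it must be free in its binding domain.
Binding domain of *him₄*: the embedded TP, whose subject is Kenji₂.
*Hamid₁* c-commands the pronoun but from outside its binding domain, and is not c-commanded by it → coindexation permitted.
*Kenji₂* c-commands the pronoun within its binding domain → coindexation would violate Principle B.
*Diego₃* and the pronoun do not c-command one another → neither Principle B nor Principle C is at stake; coindexation permitted.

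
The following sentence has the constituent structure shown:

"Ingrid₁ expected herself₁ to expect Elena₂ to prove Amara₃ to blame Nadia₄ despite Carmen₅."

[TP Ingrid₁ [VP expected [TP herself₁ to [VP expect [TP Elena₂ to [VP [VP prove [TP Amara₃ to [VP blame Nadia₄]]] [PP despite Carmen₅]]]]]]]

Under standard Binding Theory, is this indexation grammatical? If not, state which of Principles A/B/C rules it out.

grammatical

The two coindexed NPs are *Ingrid₁* and *herself₁*.
*herself₁* is an anaphor; its binding domain is the matrix TP, whose subject is Ingrid₁. *Ingrid₁* c-commands it within that domain and shares its index, so Principle A is satisfied.
*Ingrid₁* is an R-expression; *herself₁* does not c-command it, and no other NP shares its index, so Principle C is satisfied.
All principles are respected.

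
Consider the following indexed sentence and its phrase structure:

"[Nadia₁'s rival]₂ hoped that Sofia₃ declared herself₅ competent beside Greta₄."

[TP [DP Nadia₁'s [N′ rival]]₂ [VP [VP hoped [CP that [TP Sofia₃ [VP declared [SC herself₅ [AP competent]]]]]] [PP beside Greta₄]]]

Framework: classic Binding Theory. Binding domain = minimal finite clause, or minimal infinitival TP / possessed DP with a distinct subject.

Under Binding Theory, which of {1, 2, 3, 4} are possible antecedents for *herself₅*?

{3}

*herself* is an anaphor, so Principle A applies: it must be bound in its binding domain.
Binding domain of *herself₅*: the embedded TP, whose subject is Sofia₃.
*Nadia₁* does not c-command the anaphor → cannot bind it.
*[Nadia₁'s rival]₂* c-commands the anaphor but is outside its binding domain → cannot satisfy Principle A.
*Sofia₃* c-commands the anaphor within its binding domain → licit binder.
*Greta₄* does not c-command the anaphor → cannot bind it.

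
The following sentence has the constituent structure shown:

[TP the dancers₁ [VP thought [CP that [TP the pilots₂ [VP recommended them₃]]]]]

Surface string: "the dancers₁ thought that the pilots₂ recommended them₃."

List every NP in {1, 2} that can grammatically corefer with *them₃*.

{1}

*them* is a pronoun, so Principle B applies: it must be free in its binding domain.
Binding domain of *them₃*: the embedded TP, whose subject is the pilots₂.
*the dancers₁* c-commands the pronoun but from outside its binding domain, and is not c-commanded by it → coindexation permitted.
*the pilots₂* c-commands the pronoun within its binding domain → coindexation would violate Principle B.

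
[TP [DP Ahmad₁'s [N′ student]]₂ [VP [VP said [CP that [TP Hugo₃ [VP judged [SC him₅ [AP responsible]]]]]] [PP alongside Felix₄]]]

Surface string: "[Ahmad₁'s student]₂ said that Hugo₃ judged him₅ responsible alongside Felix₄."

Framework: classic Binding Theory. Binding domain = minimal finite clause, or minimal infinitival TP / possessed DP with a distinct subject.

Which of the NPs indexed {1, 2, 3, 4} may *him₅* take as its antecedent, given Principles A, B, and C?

{1, 2, 4}

*him* is a pronoun, so Principle B applies: it must be free in its binding domain.
Binding domain of *him₅*: the embedded TP, whose subject is Hugo₃.
*Ahmad₁* and the pronoun do not c-command one another → neither Principle B nor Principle C is at stake; coindexation permitted.
*[Ahmad₁'s student]₂* c-commands the pronoun but from outside its binding domain, and is not c-commanded by it → coindexation permitted.
*Hugo₃* c-commands the pronoun within its binding domain → coindexation would violate Principle B.
*Felix₄* and the pronoun do not c-command one another → neither Principle B nor Principle C is at stake; coindexation permitted.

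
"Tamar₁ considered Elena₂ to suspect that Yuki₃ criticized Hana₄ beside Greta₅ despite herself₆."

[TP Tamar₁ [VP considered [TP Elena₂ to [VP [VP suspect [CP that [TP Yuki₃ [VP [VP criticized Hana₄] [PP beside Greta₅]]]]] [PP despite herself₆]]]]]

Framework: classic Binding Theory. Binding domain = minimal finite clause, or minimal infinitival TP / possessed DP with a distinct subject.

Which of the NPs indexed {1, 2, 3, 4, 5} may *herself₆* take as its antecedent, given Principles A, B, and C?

*herself* is an anaphor, so Principle A applies: it must be bound in its binding domain.
Binding domain of *herself₆*: the embedded TP, whose subject is Elena₂.
*Tamar₁* c-commands the anaphor but is outside its binding domain → cannot satisfy Principle A.
*Elena₂* c-commands the anaphor within its binding domain → licit binder.
*Yuki₃* does not c-command the anaphor → cannot bind it.
*Hana₄* does not c-command the anaphor → cannot bind it.
*Greta₅* does not c-command the anaphor → cannot bind it.

{2}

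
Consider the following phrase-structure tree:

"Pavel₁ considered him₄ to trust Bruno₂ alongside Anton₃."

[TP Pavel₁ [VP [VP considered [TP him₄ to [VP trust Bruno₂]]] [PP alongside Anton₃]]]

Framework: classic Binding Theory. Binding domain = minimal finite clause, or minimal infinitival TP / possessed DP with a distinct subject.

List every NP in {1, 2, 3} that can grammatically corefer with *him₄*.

*him* is a pronoun, so Principle B applies: it must be free in its binding domain.
Binding domain of *him₄*: the matrix TP, whose subject is Pavel₁.
*Pavel₁* c-commands the pronoun within its binding domain → coindexation would violate Principle B.
*Bruno₂*: the pronoun c-commands this R-expression → coindexation would violate Principle C on *Bruno₂*.
*Anton₃* and the pronoun do not c-command one another → neither Principle B nor Principle C is at stake; coindexation permitted.

{3}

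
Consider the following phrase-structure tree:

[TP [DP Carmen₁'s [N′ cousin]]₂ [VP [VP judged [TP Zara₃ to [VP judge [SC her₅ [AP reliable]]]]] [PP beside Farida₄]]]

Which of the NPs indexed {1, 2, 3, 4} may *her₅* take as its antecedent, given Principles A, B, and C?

{1, 2, 4}

*her* is a pronoun, so Principle B applies: it must be free in its binding domain.
Binding domain of *her₅*: the embedded TP, whose subject is Zara₃.
*Carmen₁* and the pronoun do not c-command one another → neither Principle B nor Principle C is at stake; coindexation permitted.
*[Carmen₁'s cousin]₂* c-commands the pronoun but from outside its binding domain, and is not c-commanded by it → coindexation permitted.
*Zara₃* c-commands the pronoun within its binding domain → coindexation would violate Principle B.
*Farida₄* and the pronoun do not c-command one another → neither Principle B nor Principle C is at stake; coindexation permitted.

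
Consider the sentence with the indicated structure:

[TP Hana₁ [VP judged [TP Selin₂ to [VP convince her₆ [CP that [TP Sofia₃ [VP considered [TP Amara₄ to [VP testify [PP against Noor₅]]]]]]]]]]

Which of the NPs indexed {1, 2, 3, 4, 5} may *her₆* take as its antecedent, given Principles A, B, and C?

*her* is a pronoun, so Principle B applies: it must be free in its binding domain.
Binding domain of *her₆*: the embedded TP, whose subject is Selin₂.
*Hana₁* c-commands the pronoun but from outside its binding domain, and is not c-commanded by it → coindexation permitted.
*Selin₂* c-commands the pronoun within its binding domain → coindexation would violate Principle B.
*Sofia₃*: the pronoun c-commands this R-expression → coindexation would violate Principle C on *Sofia₃*.
*Amara₄*: the pronoun c-commands this R-expression → coindexation would violate Principle C on *Amara₄*.
*Noor₅*: the pronoun c-commands this R-expression → coindexation would violate Principle C on *Noor₅*.

{1}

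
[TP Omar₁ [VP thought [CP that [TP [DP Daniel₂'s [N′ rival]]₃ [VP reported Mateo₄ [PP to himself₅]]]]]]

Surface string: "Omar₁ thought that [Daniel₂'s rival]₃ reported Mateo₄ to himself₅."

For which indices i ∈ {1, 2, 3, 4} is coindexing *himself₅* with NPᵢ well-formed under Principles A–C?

*himself* is an anaphor, so Principle A applies: it must be bound in its binding domain.
Binding domain of *himself₅*: the embedded TP, whose subject is [Daniel₂'s rival]₃.
*Omar₁* c-commands the anaphor but is outside its binding domain → cannot satisfy Principle A.
*Daniel₂* does not c-command the anaphor → cannot bind it.
*[Daniel₂'s rival]₃* c-commands the anaphor within its binding domain → licit binder.
*Mateo₄* c-commands the anaphor within its binding domain → licit binder.

{3, 4}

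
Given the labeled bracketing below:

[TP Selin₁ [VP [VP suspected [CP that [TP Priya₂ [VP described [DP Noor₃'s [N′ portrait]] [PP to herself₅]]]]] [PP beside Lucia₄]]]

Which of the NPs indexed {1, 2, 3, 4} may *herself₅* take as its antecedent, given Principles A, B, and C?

*herself* is an anaphor, so Principle A applies: it must be bound in its binding domain.
Binding domain of *herself₅*: the embedded TP, whose subject is Priya₂.
*Selin₁* c-commands the anaphor but is outside its binding domain → cannot satisfy Principle A.
*Priya₂* c-commands the anaphor within its binding domain → licit binder.
*Noor₃* does not c-command the anaphor → cannot bind it.
*Lucia₄* does not c-command the anaphor → cannot bind it.

{2}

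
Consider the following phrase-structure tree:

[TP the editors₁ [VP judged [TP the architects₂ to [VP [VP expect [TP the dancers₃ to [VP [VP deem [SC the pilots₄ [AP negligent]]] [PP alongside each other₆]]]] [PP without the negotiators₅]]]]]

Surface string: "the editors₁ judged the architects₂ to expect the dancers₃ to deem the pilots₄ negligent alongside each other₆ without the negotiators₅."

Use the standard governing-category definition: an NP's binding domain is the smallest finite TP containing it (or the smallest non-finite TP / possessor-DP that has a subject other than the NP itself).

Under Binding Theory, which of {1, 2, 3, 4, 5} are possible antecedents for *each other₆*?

{3}

*each other* is an anaphor, so Principle A applies: it must be bound in its binding domain.
Binding domain of *each other₆*: the embedded TP, whose subject is the dancers₃.
*the editors₁* c-commands the anaphor but is outside its binding domain → cannot satisfy Principle A.
*the architects₂* c-commands the anaphor but is outside its binding domain → cannot satisfy Principle A.
*the dancers₃* c-commands the anaphor within its binding domain → licit binder.
*the pilots₄* does not c-command the anaphor → cannot bind it.
*the negotiators₅* does not c-command the anaphor → cannot bind it.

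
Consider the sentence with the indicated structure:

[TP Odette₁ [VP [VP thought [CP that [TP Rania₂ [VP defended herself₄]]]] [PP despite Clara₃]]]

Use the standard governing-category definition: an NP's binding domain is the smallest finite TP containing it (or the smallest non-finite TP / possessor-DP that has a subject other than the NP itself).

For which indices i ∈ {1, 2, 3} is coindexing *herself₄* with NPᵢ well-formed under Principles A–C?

{2}

*herself* is an anaphor, so Principle A applies: it must be bound in its binding domain.
Binding domain of *herself₄*: the embedded TP, whose subject is Rania₂.
*Odette₁* c-commands the anaphor but is outside its binding domain → cannot satisfy Principle A.
*Rania₂* c-commands the anaphor within its binding domain → licit binder.
*Clara₃* does not c-command the anaphor → cannot bind it.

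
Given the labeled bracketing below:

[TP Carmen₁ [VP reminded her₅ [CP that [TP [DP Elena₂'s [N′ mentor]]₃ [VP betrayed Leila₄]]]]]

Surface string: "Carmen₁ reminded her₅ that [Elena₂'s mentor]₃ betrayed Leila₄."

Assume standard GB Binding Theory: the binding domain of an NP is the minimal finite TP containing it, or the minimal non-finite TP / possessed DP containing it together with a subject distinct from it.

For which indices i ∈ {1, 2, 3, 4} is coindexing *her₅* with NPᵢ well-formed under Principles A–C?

*her* is a pronoun, so Principle B applies: it must be free in its binding domain.
Binding domain of *her₅*: the matrix TP, whose subject is Carmen₁.
*Carmen₁* c-commands the pronoun within its binding domain → coindexation would violate Principle B.
*Elena₂*: the pronoun c-commands this R-expression → coindexation would violate Principle C on *Elena₂*.
*[Elena₂'s mentor]₃*: the pronoun c-commands this R-expression → coindexation would violate Principle C on *[Elena₂'s mentor]₃*.
*Leila₄*: the pronoun c-commands this R-expression → coindexation would violate Principle C on *Leila₄*.

none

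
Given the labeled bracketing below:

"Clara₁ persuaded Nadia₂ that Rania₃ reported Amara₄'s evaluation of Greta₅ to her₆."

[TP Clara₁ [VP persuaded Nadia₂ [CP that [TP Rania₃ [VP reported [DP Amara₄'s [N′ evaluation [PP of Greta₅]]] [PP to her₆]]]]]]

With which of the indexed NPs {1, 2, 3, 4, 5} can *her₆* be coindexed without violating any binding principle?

{1, 2, 4, 5}

*her* is a pronoun, so Principle B applies: it must be free in its binding domain.
Binding domain of *her₆*: the embedded TP, whose subject is Rania₃.
*Clara₁* c-commands the pronoun but from outside its binding domain, and is not c-commanded by it → coindexation permitted.
*Nadia₂* c-commands the pronoun but from outside its binding domain, and is not c-commanded by it → coindexation permitted.
*Rania₃* c-commands the pronoun within its binding domain → coindexation would violate Principle B.
*Amara₄* and the pronoun do not c-command one another → neither Principle B nor Principle C is at stake; coindexation permitted.
*Greta₅* and the pronoun do not c-command one another → neither Principle B nor Principle C is at stake; coindexation permitted.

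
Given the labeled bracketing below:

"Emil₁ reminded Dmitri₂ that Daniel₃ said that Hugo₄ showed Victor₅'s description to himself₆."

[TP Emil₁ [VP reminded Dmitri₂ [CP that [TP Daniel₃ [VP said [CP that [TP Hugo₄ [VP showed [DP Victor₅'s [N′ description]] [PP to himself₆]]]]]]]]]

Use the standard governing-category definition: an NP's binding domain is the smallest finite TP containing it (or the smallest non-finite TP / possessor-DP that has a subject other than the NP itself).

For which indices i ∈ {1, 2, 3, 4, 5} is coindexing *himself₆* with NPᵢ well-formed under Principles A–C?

*himself* is an anaphor, so Principle A applies: it must be bound in its binding domain.
Binding domain of *himself₆*: the embedded TP, whose subject is Hugo₄.
*Emil₁* c-commands the anaphor but is outside its binding domain → cannot satisfy Principle A.
*Dmitri₂* c-commands the anaphor but is outside its binding domain → cannot satisfy Principle A.
*Daniel₃* c-commands the anaphor but is outside its binding domain → cannot satisfy Principle A.
*Hugo₄* c-commands the anaphor within its binding domain → licit binder.
*Victor₅* does not c-command the anaphor → cannot bind it.

{4}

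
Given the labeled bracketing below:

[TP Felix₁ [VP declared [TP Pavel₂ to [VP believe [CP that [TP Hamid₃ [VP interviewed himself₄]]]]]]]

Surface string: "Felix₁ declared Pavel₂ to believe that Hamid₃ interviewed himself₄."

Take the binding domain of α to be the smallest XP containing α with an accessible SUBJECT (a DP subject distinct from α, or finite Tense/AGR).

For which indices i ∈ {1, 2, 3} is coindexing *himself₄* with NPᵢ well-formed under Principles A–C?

*himself* is an anaphor, so Principle A applies: it must be bound in its binding domain.
Binding domain of *himself₄*: the embedded TP, whose subject is Hamid₃.
*Felix₁* c-commands the anaphor but is outside its binding domain → cannot satisfy Principle A.
*Pavel₂* c-commands the anaphor but is outside its binding domain → cannot satisfy Principle A.
*Hamid₃* c-commands the anaphor within its binding domain → licit binder.

{3}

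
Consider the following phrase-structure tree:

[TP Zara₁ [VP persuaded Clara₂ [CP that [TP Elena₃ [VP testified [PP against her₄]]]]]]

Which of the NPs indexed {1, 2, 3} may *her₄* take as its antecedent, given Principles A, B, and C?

*her* is a pronoun, so Principle B applies: it must be free in its binding domain.
Binding domain of *her₄*: the embedded TP, whose subject is Elena₃.
*Zara₁* c-commands the pronoun but from outside its binding domain, and is not c-commanded by it → coindexation permitted.
*Clara₂* c-commands the pronoun but from outside its binding domain, and is not c-commanded by it → coindexation permitted.
*Elena₃* c-commands the pronoun within its binding domain → coindexation would violate Principle B.

{1, 2}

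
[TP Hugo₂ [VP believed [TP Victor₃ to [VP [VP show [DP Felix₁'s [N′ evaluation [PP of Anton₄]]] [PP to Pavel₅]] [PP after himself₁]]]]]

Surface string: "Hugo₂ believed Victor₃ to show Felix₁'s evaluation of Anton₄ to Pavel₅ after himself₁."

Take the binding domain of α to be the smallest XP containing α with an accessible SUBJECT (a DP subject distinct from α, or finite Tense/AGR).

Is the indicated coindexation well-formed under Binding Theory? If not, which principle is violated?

Principle A

The two coindexed NPs are *Felix₁* and *himself₁*.
*himself₁* is an anaphor. Principle A requires it to be bound within its binding domain — the embedded TP, whose subject is Victor₃.
Within that domain it is c-commanded by *Victor₃*, which does not share its index.
*Felix₁* does not c-command the anaphor at all.
The anaphor is unbound in its domain → Principle A violation.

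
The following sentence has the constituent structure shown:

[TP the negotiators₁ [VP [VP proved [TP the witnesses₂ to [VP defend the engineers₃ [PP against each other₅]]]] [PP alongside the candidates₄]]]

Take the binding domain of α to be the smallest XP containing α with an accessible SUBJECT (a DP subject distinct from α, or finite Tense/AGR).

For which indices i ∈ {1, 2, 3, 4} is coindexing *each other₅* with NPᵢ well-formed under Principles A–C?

*each other* is an anaphor, so Principle A applies: it must be bound in its binding domain.
Binding domain of *each other₅*: the embedded TP, whose subject is the witnesses₂.
*the negotiators₁* c-commands the anaphor but is outside its binding domain → cannot satisfy Principle A.
*the witnesses₂* c-commands the anaphor within its binding domain → licit binder.
*the engineers₃* c-commands the anaphor within its binding domain → licit binder.
*the candidates₄* does not c-command the anaphor → cannot bind it.

{2, 3}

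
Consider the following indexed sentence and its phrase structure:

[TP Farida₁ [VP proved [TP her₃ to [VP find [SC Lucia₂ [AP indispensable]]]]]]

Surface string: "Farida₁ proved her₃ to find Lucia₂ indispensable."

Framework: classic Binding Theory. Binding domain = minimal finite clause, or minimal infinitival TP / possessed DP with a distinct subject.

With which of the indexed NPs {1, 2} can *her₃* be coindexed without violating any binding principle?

*her* is a pronoun, so Principle B applies: it must be free in its binding domain.
Binding domain of *her₃*: the matrix TP, whose subject is Farida₁.
*Farida₁* c-commands the pronoun within its binding domain → coindexation would violate Principle B.
*Lucia₂*: the pronoun c-commands this R-expression → coindexation would violate Principle C on *Lucia₂*.

none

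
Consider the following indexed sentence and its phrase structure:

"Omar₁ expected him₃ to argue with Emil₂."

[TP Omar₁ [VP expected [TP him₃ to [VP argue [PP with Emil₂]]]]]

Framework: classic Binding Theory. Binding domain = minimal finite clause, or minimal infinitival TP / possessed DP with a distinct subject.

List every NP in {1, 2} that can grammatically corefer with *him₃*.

*him* is a pronoun, so Principle B applies: it must be free in its binding domain.
Binding domain of *him₃*: the matrix TP, whose subject is Omar₁.
*Omar₁* c-commands the pronoun within its binding domain → coindexation would violate Principle B.
*Emil₂*: the pronoun c-commands this R-expression → coindexation would violate Principle C on *Emil₂*.

none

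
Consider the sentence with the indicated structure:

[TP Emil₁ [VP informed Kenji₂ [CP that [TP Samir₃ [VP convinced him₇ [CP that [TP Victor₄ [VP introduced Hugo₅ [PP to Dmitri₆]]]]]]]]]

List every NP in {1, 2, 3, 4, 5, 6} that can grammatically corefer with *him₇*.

*him* is a pronoun, so Principle B applies: it must be free in its binding domain.
Binding domain of *him₇*: the embedded TP, whose subject is Samir₃.
*Emil₁* c-commands the pronoun but from outside its binding domain, and is not c-commanded by it → coindexation permitted.
*Kenji₂* c-commands the pronoun but from outside its binding domain, and is not c-commanded by it → coindexation permitted.
*Samir₃* c-commands the pronoun within its binding domain → coindexation would violate Principle B.
*Victor₄*: the pronoun c-commands this R-expression → coindexation would violate Principle C on *Victor₄*.
*Hugo₅*: the pronoun c-commands this R-expression → coindexation would violate Principle C on *Hugo₅*.
*Dmitri₆*: the pronoun c-commands this R-expression → coindexation would violate Principle C on *Dmitri₆*.

{1, 2}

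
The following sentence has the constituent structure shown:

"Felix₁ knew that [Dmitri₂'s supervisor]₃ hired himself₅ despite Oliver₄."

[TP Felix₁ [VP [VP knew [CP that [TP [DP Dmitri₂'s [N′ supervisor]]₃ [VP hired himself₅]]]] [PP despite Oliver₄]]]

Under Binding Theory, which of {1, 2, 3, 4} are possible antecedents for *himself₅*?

{3}

*himself* is an anaphor, so Principle A applies: it must be bound in its binding domain.
Binding domain of *himself₅*: the embedded TP, whose subject is [Dmitri₂'s supervisor]₃.
*Felix₁* c-commands the anaphor but is outside its binding domain → cannot satisfy Principle A.
*Dmitri₂* does not c-command the anaphor → cannot bind it.
*[Dmitri₂'s supervisor]₃* c-commands the anaphor within its binding domain → licit binder.
*Oliver₄* does not c-command the anaphor → cannot bind it.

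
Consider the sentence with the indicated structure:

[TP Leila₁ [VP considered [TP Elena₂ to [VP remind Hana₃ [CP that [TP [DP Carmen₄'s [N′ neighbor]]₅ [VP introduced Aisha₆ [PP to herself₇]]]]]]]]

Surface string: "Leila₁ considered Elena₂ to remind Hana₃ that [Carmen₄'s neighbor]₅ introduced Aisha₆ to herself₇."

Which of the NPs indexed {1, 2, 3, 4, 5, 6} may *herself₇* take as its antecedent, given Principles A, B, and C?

*herself* is an anaphor, so Principle A applies: it must be bound in its binding domain.
Binding domain of *herself₇*: the embedded TP, whose subject is [Carmen₄'s neighbor]₅.
*Leila₁* c-commands the anaphor but is outside its binding domain → cannot satisfy Principle A.
*Elena₂* c-commands the anaphor but is outside its binding domain → cannot satisfy Principle A.
*Hana₃* c-commands the anaphor but is outside its binding domain → cannot satisfy Principle A.
*Carmen₄* does not c-command the anaphor → cannot bind it.
*[Carmen₄'s neighbor]₅* c-commands the anaphor within its binding domain → licit binder.
*Aisha₆* c-commands the anaphor within its binding domain → licit binder.

{5, 6}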